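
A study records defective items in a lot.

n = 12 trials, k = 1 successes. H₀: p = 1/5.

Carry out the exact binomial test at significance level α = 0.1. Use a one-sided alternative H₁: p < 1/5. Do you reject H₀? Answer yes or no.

reject H₀: no

Exact binomial: n=12, k=1, p₀=1/5=0.2000
P(X≤1) from Σ C(n,i)·p₀^i·(1−p₀)^(n−i)
p-value (one-sided, H₁ less) = 0.27488
At α=0.1: p ≥ α → fail to reject H₀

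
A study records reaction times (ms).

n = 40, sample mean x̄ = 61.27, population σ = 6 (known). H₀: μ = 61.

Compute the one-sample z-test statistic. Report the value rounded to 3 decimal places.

SE = σ/√n = 6/√40 = 0.9487
z = (x̄−μ₀)/SE = (61.27−61)/0.9487 = 0.2846

test statistic = 0.285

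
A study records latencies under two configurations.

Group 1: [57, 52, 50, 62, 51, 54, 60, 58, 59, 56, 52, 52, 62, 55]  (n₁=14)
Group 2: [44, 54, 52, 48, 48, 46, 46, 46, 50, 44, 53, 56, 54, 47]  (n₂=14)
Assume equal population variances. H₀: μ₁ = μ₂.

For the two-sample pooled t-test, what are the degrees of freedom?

df = n₁ + n₂ − 2 = 14 + 14 − 2 = 26

degrees of freedom = 26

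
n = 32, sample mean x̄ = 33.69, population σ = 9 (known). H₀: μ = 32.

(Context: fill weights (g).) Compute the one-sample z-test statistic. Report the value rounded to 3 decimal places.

test statistic = 1.062

SE = σ/√n = 9/√32 = 1.5910
z = (x̄−μ₀)/SE = (33.69−32)/1.5910 = 1.0622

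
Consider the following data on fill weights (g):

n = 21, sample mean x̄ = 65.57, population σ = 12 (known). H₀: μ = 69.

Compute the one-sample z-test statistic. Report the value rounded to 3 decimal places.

test statistic = -1.310

SE = σ/√n = 12/√21 = 2.6186
z = (x̄−μ₀)/SE = (65.57−69)/2.6186 = -1.3099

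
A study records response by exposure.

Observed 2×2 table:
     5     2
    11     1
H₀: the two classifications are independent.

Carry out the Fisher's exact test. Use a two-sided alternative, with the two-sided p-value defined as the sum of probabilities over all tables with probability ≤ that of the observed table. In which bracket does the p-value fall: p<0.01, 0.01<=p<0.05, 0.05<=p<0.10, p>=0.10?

Margins: r₁=7, r₂=12, c₁=16, c₂=3, n=19
p_obs = C(7,5)·C(12,11)/C(19,16); sum pmf over tables with pmf ≤ p_obs
p-value (two-sided) = 0.52322
→ bracket: p>=0.10

p-value bracket: p>=0.10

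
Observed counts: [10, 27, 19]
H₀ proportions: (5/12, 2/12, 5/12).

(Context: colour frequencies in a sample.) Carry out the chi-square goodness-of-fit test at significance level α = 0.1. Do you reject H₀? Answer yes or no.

reject H₀: yes

n = 56; E_i = n·p_i = [23.33, 9.33, 23.33]
χ² = (10−23.33)²/23.33 + (27−9.33)²/9.33 + (19−23.33)²/23.33 = 41.8643
df = 2
p-value (upper-tail) = 0.00000
At α=0.1: p < α → reject H₀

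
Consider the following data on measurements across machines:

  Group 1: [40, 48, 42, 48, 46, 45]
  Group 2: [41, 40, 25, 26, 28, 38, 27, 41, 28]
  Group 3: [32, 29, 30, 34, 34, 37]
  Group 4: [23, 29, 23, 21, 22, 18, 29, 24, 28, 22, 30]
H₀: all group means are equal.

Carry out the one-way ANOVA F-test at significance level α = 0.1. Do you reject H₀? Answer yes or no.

reject H₀: yes

Group means [44.83, 32.67, 32.67, 24.45], grand mean 32.125
SSB = Σnᵢ(x̄ᵢ−x̄)² = 1620.606; SSW = ΣΣ(x−x̄ᵢ)² = 650.894
MSB = 1620.606/3 = 540.2020; MSW = 650.894/28 = 23.2462
F = MSB/MSW = 23.2383
df = (3, 28)
p-value (upper-tail) = 0.00000
At α=0.1: p < α → reject H₀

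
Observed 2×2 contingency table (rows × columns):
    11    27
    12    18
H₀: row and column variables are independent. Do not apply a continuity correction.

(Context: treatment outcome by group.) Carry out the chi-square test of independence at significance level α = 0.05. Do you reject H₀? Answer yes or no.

reject H₀: no

Row totals [38, 30], col totals [23, 45], n=68
χ² = (11−12.85)²/12.85 + (27−25.15)²/25.15 + (12−10.15)²/10.15 + (18−19.85)²/19.85 = 0.9150
df = 1
p-value (upper-tail) = 0.33880
At α=0.05: p ≥ α → fail to reject H₀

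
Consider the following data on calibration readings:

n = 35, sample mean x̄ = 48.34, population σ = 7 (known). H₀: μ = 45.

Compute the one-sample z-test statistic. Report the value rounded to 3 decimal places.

SE = σ/√n = 7/√35 = 1.1832
z = (x̄−μ₀)/SE = (48.34−45)/1.1832 = 2.8228

test statistic = 2.823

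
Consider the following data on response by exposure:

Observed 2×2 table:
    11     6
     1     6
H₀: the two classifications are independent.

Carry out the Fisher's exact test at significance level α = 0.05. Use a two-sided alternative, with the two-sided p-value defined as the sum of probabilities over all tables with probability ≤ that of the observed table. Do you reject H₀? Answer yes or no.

reject H₀: no

Margins: r₁=17, r₂=7, c₁=12, c₂=12, n=24
p_obs = C(17,11)·C(7,1)/C(24,12); sum pmf over tables with pmf ≤ p_obs
p-value (two-sided) = 0.06865
At α=0.05: p ≥ α → fail to reject H₀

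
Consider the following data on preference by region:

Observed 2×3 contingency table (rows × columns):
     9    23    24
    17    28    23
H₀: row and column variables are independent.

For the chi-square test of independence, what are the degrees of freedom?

degrees of freedom = 2

df = (r−1)(c−1) = (2−1)·(3−1) = 2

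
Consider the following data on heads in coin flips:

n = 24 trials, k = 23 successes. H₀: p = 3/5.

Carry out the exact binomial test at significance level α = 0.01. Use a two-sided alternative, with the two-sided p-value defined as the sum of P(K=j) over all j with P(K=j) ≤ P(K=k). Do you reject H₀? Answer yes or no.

reject H₀: yes

Exact binomial: n=24, k=23, p₀=3/5=0.6000
P(X=j) = C(n,j)·p₀^j·(1−p₀)^(n−j); p = Σ P(X=j) over j with P(X=j) ≤ P(X=23)
p-value (two-sided) = 0.00010
At α=0.01: p < α → reject H₀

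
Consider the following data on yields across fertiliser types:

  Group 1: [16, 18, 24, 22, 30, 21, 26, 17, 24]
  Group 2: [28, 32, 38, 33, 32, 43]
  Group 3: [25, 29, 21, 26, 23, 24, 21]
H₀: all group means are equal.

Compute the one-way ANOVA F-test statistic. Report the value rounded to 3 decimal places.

Group means [22.00, 34.33, 24.14], grand mean 26.045
SSB = Σnᵢ(x̄ᵢ−x̄)² = 584.764; SSW = ΣΣ(x−x̄ᵢ)² = 356.190
MSB = 584.764/2 = 292.3820; MSW = 356.190/19 = 18.7469
F = MSB/MSW = 15.5963
df = (2, 19)

test statistic = 15.596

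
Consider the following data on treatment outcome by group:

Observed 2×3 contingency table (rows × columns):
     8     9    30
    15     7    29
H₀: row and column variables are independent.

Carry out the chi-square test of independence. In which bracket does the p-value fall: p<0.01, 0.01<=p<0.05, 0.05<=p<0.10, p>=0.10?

p-value bracket: p>=0.10

Row totals [47, 51], col totals [23, 16, 59], n=98
χ² = (8−11.03)²/11.03 + (9−7.67)²/7.67 + (30−28.30)²/28.30 + (15−11.97)²/11.97 + (7−8.33)²/8.33 + (29−30.70)²/30.70 = 2.2378
df = 2
p-value (upper-tail) = 0.32663
→ bracket: p>=0.10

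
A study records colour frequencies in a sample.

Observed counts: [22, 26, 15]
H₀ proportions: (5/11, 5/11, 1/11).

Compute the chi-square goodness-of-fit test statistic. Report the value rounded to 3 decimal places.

n = 63; E_i = n·p_i = [28.64, 28.64, 5.73]
χ² = (22−28.64)²/28.64 + (26−28.64)²/28.64 + (15−5.73)²/5.73 = 16.7937
df = 2

test statistic = 16.794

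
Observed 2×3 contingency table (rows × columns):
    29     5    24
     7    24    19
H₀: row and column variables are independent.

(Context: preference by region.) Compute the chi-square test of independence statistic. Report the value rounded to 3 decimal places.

test statistic = 26.024

Row totals [58, 50], col totals [36, 29, 43], n=108
χ² = (29−19.33)²/19.33 + (5−15.57)²/15.57 + (24−23.09)²/23.09 + (7−16.67)²/16.67 + (24−13.43)²/13.43 + (19−19.91)²/19.91 = 26.0243
df = 2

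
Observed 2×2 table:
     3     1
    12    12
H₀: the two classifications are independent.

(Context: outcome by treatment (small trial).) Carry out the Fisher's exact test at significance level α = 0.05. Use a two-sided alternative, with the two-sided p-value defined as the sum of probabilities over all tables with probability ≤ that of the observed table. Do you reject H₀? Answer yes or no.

reject H₀: no

Margins: r₁=4, r₂=24, c₁=15, c₂=13, n=28
p_obs = C(4,3)·C(24,12)/C(28,15); sum pmf over tables with pmf ≤ p_obs
p-value (two-sided) = 0.60000
At α=0.05: p ≥ α → fail to reject H₀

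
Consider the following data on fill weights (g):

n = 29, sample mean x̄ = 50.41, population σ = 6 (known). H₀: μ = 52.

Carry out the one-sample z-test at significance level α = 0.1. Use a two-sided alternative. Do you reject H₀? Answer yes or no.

reject H₀: no

SE = σ/√n = 6/√29 = 1.1142
z = (x̄−μ₀)/SE = (50.41−52)/1.1142 = -1.4271
p-value (two-sided) = 0.15356
At α=0.1: p ≥ α → fail to reject H₀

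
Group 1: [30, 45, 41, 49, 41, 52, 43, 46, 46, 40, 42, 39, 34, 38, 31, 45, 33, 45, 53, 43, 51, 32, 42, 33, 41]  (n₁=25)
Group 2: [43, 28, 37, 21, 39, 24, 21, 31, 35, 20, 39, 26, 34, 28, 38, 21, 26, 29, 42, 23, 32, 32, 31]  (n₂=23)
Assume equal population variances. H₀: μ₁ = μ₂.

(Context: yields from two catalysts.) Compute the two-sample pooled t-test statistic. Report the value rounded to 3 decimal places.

x̄₁=41.400, s₁=6.538, n₁=25
x̄₂=30.435, s₂=7.083, n₂=23
s_p² = [24·6.538² + 22·7.083²]/46 = 46.2968
SE = √(s_p²·(1/25+1/23)) = 1.9659
t = (41.400−30.435)/1.9659 = 5.5777
df = 46

test statistic = 5.578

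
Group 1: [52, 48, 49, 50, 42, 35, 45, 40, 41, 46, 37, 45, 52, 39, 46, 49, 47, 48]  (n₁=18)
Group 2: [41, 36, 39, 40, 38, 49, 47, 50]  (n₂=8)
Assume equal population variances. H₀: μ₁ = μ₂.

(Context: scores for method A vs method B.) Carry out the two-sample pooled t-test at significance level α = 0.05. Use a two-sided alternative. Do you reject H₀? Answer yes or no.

x̄₁=45.056, s₁=5.023, n₁=18
x̄₂=42.500, s₂=5.372, n₂=8
s_p² = [17·5.023² + 7·5.372²]/24 = 26.2894
SE = √(s_p²·(1/18+1/8)) = 2.1787
t = (45.056−42.500)/2.1787 = 1.1730
df = 24
p-value (two-sided) = 0.25232
At α=0.05: p ≥ α → fail to reject H₀

reject H₀: no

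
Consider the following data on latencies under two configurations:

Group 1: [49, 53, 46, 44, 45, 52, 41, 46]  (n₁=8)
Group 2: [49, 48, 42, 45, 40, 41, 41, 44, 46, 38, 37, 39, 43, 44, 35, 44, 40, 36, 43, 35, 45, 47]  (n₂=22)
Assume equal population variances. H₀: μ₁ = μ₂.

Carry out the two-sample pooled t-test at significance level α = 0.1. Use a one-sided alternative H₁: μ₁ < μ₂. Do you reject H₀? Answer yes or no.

x̄₁=47.000, s₁=4.071, n₁=8
x̄₂=41.909, s₂=4.093, n₂=22
s_p² = [7·4.071² + 21·4.093²]/28 = 16.7078
SE = √(s_p²·(1/8+1/22)) = 1.6876
t = (47.000−41.909)/1.6876 = 3.0167
df = 28
p-value (one-sided, H₁ less) = 0.99731
At α=0.1: p ≥ α → fail to reject H₀

reject H₀: no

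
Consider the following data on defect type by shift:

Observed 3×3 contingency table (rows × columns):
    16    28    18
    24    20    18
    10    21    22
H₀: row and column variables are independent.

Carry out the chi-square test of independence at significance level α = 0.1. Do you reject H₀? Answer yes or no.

reject H₀: no

Row totals [62, 62, 53], col totals [50, 69, 58], n=177
χ² = (16−17.51)²/17.51 + (28−24.17)²/24.17 + (18−20.32)²/20.32 + (24−17.51)²/17.51 + (20−24.17)²/24.17 + (18−20.32)²/20.32 + (10−14.97)²/14.97 + (21−20.66)²/20.66 + (22−17.37)²/17.37 = 7.2797
df = 4
p-value (upper-tail) = 0.12183
At α=0.1: p ≥ α → fail to reject H₀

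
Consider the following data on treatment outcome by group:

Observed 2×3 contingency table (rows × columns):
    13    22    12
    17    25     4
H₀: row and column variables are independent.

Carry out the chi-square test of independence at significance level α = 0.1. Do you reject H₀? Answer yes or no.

Row totals [47, 46], col totals [30, 47, 16], n=93
χ² = (13−15.16)²/15.16 + (22−23.75)²/23.75 + (12−8.09)²/8.09 + (17−14.84)²/14.84 + (25−23.25)²/23.25 + (4−7.91)²/7.91 = 4.7146
df = 2
p-value (upper-tail) = 0.09467
At α=0.1: p < α → reject H₀

reject H₀: yes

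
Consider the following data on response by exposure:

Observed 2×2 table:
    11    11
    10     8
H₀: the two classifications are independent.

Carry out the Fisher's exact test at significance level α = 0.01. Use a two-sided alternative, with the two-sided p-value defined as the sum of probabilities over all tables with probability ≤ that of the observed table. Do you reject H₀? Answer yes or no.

Margins: r₁=22, r₂=18, c₁=21, c₂=19, n=40
p_obs = C(22,11)·C(18,10)/C(40,21); sum pmf over tables with pmf ≤ p_obs
p-value (two-sided) = 0.76052
At α=0.01: p ≥ α → fail to reject H₀

reject H₀: no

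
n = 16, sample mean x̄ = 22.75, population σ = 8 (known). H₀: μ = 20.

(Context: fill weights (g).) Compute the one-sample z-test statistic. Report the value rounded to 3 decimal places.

test statistic = 1.375

SE = σ/√n = 8/√16 = 2.0000
z = (x̄−μ₀)/SE = (22.75−20)/2.0000 = 1.3750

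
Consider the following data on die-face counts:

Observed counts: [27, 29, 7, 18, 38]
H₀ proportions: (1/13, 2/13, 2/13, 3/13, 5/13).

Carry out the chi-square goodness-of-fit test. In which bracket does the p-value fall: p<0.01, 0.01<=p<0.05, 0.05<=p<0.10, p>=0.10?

n = 119; E_i = n·p_i = [9.15, 18.31, 18.31, 27.46, 45.77]
χ² = (27−9.15)²/9.15 + (29−18.31)²/18.31 + (7−18.31)²/18.31 + (18−27.46)²/27.46 + (38−45.77)²/45.77 = 52.6000
df = 4
p-value (upper-tail) = 0.00000
→ bracket: p<0.01

p-value bracket: p<0.01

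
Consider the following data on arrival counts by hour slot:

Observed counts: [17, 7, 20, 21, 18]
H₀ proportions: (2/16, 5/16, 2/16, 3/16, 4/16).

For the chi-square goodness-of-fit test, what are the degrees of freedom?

degrees of freedom = 4

df = k − 1 = 5 − 1 = 4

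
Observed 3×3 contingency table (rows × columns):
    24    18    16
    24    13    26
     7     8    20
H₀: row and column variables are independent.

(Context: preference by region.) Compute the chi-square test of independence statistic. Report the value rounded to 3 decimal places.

Row totals [58, 63, 35], col totals [55, 39, 62], n=156
χ² = (24−20.45)²/20.45 + (18−14.50)²/14.50 + (16−23.05)²/23.05 + (24−22.21)²/22.21 + (13−15.75)²/15.75 + (26−25.04)²/25.04 + (7−12.34)²/12.34 + (8−8.75)²/8.75 + (20−13.91)²/13.91 = 9.3206
df = 4

test statistic = 9.321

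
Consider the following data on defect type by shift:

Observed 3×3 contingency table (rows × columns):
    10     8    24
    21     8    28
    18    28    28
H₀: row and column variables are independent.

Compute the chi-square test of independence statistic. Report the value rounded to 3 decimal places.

test statistic = 12.554

Row totals [42, 57, 74], col totals [49, 44, 80], n=173
χ² = (10−11.90)²/11.90 + (8−10.68)²/10.68 + (24−19.42)²/19.42 + (21−16.14)²/16.14 + (8−14.50)²/14.50 + (28−26.36)²/26.36 + (18−20.96)²/20.96 + (28−18.82)²/18.82 + (28−34.22)²/34.22 = 12.5542
df = 4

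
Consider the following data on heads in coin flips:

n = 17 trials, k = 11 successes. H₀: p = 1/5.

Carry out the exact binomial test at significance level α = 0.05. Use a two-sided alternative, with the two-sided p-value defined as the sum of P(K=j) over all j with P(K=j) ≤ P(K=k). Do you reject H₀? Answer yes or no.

reject H₀: yes

Exact binomial: n=17, k=11, p₀=1/5=0.2000
P(X=j) = C(n,j)·p₀^j·(1−p₀)^(n−j); p = Σ P(X=j) over j with P(X=j) ≤ P(X=11)
p-value (two-sided) = 0.00008
At α=0.05: p < α → reject H₀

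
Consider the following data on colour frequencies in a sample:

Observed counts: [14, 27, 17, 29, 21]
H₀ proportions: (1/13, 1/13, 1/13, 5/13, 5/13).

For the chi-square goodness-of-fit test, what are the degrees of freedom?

df = k − 1 = 5 − 1 = 4

degrees of freedom = 4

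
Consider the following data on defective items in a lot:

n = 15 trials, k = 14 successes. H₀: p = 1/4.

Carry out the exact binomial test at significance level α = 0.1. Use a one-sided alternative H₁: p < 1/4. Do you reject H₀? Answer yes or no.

Exact binomial: n=15, k=14, p₀=1/4=0.2500
P(X≤14) from Σ C(n,i)·p₀^i·(1−p₀)^(n−i)
p-value (one-sided, H₁ less) = 1.00000
At α=0.1: p ≥ α → fail to reject H₀

reject H₀: no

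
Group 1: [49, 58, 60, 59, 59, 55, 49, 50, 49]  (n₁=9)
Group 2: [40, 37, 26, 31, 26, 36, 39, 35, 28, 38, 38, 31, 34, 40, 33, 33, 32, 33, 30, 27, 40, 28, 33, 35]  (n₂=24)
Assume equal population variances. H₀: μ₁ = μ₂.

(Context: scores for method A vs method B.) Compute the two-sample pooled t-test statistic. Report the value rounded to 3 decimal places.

test statistic = 11.535

x̄₁=54.222, s₁=4.919, n₁=9
x̄₂=33.458, s₂=4.491, n₂=24
s_p² = [8·4.919² + 23·4.491²]/31 = 21.2101
SE = √(s_p²·(1/9+1/24)) = 1.8001
t = (54.222−33.458)/1.8001 = 11.5347
df = 31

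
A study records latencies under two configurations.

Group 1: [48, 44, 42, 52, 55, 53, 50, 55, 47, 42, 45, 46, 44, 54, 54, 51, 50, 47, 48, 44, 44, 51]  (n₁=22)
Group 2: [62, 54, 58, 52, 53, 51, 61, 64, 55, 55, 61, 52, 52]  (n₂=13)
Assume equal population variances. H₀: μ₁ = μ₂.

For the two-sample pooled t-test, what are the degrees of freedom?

df = n₁ + n₂ − 2 = 22 + 13 − 2 = 33

degrees of freedom = 33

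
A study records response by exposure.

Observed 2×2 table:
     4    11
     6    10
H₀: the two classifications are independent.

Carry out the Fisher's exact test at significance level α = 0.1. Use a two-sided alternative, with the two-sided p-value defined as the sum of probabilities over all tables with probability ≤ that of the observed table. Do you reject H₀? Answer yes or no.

Margins: r₁=15, r₂=16, c₁=10, c₂=21, n=31
p_obs = C(15,4)·C(16,6)/C(31,10); sum pmf over tables with pmf ≤ p_obs
p-value (two-sided) = 0.70425
At α=0.1: p ≥ α → fail to reject H₀

reject H₀: no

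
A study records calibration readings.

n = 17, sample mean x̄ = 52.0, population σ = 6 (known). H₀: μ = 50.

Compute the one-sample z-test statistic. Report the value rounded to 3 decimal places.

test statistic = 1.374

SE = σ/√n = 6/√17 = 1.4552
z = (x̄−μ₀)/SE = (52.0−50)/1.4552 = 1.3744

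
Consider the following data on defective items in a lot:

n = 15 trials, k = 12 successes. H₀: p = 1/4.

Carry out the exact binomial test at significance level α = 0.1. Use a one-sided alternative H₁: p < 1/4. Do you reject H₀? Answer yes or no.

reject H₀: no

Exact binomial: n=15, k=12, p₀=1/4=0.2500
P(X≤12) from Σ C(n,i)·p₀^i·(1−p₀)^(n−i)
p-value (one-sided, H₁ less) = 1.00000
At α=0.1: p ≥ α → fail to reject H₀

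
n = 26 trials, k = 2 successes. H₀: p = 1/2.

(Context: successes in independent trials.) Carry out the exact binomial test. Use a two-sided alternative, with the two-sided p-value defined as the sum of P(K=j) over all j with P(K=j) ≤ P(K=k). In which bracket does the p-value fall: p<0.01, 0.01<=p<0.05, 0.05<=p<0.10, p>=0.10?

Exact binomial: n=26, k=2, p₀=1/2=0.5000
P(X=j) = C(n,j)·p₀^j·(1−p₀)^(n−j); p = Σ P(X=j) over j with P(X=j) ≤ P(X=2)
p-value (two-sided) = 0.00001
→ bracket: p<0.01

p-value bracket: p<0.01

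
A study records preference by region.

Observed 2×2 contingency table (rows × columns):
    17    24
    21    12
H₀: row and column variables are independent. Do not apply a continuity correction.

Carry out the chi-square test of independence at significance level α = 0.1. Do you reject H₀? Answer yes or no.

reject H₀: yes

Row totals [41, 33], col totals [38, 36], n=74
χ² = (17−21.05)²/21.05 + (24−19.95)²/19.95 + (21−16.95)²/16.95 + (12−16.05)²/16.05 = 3.5982
df = 1
p-value (upper-tail) = 0.05784
At α=0.1: p < α → reject H₀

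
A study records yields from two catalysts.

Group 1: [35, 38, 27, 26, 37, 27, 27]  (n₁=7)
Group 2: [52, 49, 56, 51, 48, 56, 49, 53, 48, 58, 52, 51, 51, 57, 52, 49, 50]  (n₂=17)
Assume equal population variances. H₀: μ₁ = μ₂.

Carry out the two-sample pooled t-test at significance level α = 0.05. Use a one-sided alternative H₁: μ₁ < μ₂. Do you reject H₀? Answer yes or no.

reject H₀: yes

x̄₁=31.000, s₁=5.385, n₁=7
x̄₂=51.882, s₂=3.160, n₂=17
s_p² = [6·5.385² + 16·3.160²]/22 = 15.1711
SE = √(s_p²·(1/7+1/17)) = 1.7492
t = (31.000−51.882)/1.7492 = -11.9382
df = 22
p-value (one-sided, H₁ less) = 0.00000
At α=0.05: p < α → reject H₀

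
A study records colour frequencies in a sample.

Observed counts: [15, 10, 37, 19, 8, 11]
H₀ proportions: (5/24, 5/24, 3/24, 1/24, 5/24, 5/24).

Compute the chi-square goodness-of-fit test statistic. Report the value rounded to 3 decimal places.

test statistic = 120.640

n = 100; E_i = n·p_i = [20.83, 20.83, 12.50, 4.17, 20.83, 20.83]
χ² = (15−20.83)²/20.83 + (10−20.83)²/20.83 + (37−12.50)²/12.50 + (19−4.17)²/4.17 + (8−20.83)²/20.83 + (11−20.83)²/20.83 = 120.6400
df = 5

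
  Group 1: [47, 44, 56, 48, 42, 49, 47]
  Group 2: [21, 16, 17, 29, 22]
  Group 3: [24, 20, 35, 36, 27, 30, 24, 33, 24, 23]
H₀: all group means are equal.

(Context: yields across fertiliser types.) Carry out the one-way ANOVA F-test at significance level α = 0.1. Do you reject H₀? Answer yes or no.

reject H₀: yes

Group means [47.57, 21.00, 27.60], grand mean 32.455
SSB = Σnᵢ(x̄ᵢ−x̄)² = 2491.340; SSW = ΣΣ(x−x̄ᵢ)² = 502.114
MSB = 2491.340/2 = 1245.6701; MSW = 502.114/19 = 26.4271
F = MSB/MSW = 47.1361
df = (2, 19)
p-value (upper-tail) = 0.00000
At α=0.1: p < α → reject H₀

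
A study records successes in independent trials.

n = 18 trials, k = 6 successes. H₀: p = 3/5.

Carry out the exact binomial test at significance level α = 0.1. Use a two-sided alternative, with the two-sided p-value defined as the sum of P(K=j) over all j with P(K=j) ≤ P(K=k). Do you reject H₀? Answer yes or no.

Exact binomial: n=18, k=6, p₀=3/5=0.6000
P(X=j) = C(n,j)·p₀^j·(1−p₀)^(n−j); p = Σ P(X=j) over j with P(X=j) ≤ P(X=6)
p-value (two-sided) = 0.02851
At α=0.1: p < α → reject H₀

reject H₀: yes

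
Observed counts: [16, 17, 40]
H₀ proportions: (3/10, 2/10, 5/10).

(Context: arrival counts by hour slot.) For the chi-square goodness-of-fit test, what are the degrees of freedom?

df = k − 1 = 3 − 1 = 2

degrees of freedom = 2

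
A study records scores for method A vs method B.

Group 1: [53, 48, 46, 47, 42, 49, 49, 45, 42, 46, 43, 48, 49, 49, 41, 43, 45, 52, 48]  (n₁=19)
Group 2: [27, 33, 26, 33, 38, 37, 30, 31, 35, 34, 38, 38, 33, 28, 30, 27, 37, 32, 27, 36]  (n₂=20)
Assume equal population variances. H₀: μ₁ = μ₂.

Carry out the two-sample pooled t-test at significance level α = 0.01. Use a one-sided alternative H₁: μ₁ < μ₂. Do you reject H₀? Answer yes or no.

reject H₀: no

x̄₁=46.579, s₁=3.372, n₁=19
x̄₂=32.500, s₂=4.110, n₂=20
s_p² = [18·3.372² + 19·4.110²]/37 = 14.2063
SE = √(s_p²·(1/19+1/20)) = 1.2075
t = (46.579−32.500)/1.2075 = 11.6598
df = 37
p-value (one-sided, H₁ less) = 1.00000
At α=0.01: p ≥ α → fail to reject H₀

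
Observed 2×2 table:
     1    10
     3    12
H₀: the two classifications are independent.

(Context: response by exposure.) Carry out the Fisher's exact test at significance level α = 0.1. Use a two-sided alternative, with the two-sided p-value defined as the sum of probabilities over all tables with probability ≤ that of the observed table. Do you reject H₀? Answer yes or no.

reject H₀: no

Margins: r₁=11, r₂=15, c₁=4, c₂=22, n=26
p_obs = C(11,1)·C(15,3)/C(26,4); sum pmf over tables with pmf ≤ p_obs
p-value (two-sided) = 0.61371
At α=0.1: p ≥ α → fail to reject H₀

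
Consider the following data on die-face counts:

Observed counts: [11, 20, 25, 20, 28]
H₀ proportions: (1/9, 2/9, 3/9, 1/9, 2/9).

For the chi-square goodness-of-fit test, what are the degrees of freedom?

df = k − 1 = 5 − 1 = 4

degrees of freedom = 4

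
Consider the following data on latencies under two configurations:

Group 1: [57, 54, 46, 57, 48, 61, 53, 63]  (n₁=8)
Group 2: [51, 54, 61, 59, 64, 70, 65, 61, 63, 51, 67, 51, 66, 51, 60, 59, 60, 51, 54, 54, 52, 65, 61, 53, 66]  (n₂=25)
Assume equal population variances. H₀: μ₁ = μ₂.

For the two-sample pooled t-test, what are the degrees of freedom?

df = n₁ + n₂ − 2 = 8 + 25 − 2 = 31

degrees of freedom = 31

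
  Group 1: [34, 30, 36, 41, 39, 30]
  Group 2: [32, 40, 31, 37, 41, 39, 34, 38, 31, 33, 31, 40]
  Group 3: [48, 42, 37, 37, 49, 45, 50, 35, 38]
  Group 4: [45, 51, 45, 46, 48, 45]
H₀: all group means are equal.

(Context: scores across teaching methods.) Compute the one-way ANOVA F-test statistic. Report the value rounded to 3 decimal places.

Group means [35.00, 35.58, 42.33, 46.67], grand mean 39.333
SSB = Σnᵢ(x̄ᵢ−x̄)² = 685.083; SSW = ΣΣ(x−x̄ᵢ)² = 578.250
MSB = 685.083/3 = 228.3611; MSW = 578.250/29 = 19.9397
F = MSB/MSW = 11.4526
df = (3, 29)

test statistic = 11.453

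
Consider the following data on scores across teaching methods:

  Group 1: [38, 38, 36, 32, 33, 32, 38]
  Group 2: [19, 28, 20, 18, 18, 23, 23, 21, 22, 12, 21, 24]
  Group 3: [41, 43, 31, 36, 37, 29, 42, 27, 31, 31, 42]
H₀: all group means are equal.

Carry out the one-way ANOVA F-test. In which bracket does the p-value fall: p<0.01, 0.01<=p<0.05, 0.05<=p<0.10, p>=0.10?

p-value bracket: p<0.01

Group means [35.29, 20.75, 35.45], grand mean 29.533
SSB = Σnᵢ(x̄ᵢ−x̄)² = 1543.061; SSW = ΣΣ(x−x̄ᵢ)² = 568.406
MSB = 1543.061/2 = 771.5304; MSW = 568.406/27 = 21.0521
F = MSB/MSW = 36.6487
df = (2, 27)
p-value (upper-tail) = 0.00000
→ bracket: p<0.01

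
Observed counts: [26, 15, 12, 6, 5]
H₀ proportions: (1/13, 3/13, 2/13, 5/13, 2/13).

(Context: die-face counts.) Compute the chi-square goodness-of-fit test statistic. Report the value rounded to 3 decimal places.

n = 64; E_i = n·p_i = [4.92, 14.77, 9.85, 24.62, 9.85]
χ² = (26−4.92)²/4.92 + (15−14.77)²/14.77 + (12−9.85)²/9.85 + (6−24.62)²/24.62 + (5−9.85)²/9.85 = 107.1734
df = 4

test statistic = 107.173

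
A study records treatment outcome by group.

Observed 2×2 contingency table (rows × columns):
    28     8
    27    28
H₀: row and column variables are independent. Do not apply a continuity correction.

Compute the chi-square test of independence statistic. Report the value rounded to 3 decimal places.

Row totals [36, 55], col totals [55, 36], n=91
χ² = (28−21.76)²/21.76 + (8−14.24)²/14.24 + (27−33.24)²/33.24 + (28−21.76)²/21.76 = 7.4887
df = 1

test statistic = 7.489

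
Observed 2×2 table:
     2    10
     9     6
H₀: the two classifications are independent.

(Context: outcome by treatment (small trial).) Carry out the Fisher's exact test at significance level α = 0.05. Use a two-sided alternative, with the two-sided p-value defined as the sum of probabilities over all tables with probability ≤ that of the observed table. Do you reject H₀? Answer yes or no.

Margins: r₁=12, r₂=15, c₁=11, c₂=16, n=27
p_obs = C(12,2)·C(15,9)/C(27,11); sum pmf over tables with pmf ≤ p_obs
p-value (two-sided) = 0.04733
At α=0.05: p < α → reject H₀

reject H₀: yes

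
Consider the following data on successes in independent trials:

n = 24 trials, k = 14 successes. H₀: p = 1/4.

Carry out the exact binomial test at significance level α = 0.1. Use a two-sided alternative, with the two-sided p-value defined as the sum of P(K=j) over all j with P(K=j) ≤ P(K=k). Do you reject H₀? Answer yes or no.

Exact binomial: n=24, k=14, p₀=1/4=0.2500
P(X=j) = C(n,j)·p₀^j·(1−p₀)^(n−j); p = Σ P(X=j) over j with P(X=j) ≤ P(X=14)
p-value (two-sided) = 0.00052
At α=0.1: p < α → reject H₀

reject H₀: yes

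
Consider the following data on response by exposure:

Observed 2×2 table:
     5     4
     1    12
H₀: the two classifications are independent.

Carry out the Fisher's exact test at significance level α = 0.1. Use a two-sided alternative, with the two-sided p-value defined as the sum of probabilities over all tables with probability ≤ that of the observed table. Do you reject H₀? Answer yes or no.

reject H₀: yes

Margins: r₁=9, r₂=13, c₁=6, c₂=16, n=22
p_obs = C(9,5)·C(13,1)/C(22,6); sum pmf over tables with pmf ≤ p_obs
p-value (two-sided) = 0.02308
At α=0.1: p < α → reject H₀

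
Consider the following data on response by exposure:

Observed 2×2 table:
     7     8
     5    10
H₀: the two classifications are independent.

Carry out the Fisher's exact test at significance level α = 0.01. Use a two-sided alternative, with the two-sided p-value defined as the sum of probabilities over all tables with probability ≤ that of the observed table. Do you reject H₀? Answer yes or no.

reject H₀: no

Margins: r₁=15, r₂=15, c₁=12, c₂=18, n=30
p_obs = C(15,7)·C(15,5)/C(30,12); sum pmf over tables with pmf ≤ p_obs
p-value (two-sided) = 0.71038
At α=0.01: p ≥ α → fail to reject H₀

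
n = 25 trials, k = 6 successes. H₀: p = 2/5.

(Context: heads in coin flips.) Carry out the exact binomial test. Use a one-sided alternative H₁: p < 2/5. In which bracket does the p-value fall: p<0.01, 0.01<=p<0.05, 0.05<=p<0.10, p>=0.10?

p-value bracket: 0.05<=p<0.10

Exact binomial: n=25, k=6, p₀=2/5=0.4000
P(X≤6) from Σ C(n,i)·p₀^i·(1−p₀)^(n−i)
p-value (one-sided, H₁ less) = 0.07357
→ bracket: 0.05<=p<0.10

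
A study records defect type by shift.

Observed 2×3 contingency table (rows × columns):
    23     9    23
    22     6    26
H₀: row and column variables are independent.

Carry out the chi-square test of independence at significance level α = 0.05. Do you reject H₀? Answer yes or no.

reject H₀: no

Row totals [55, 54], col totals [45, 15, 49], n=109
χ² = (23−22.71)²/22.71 + (9−7.57)²/7.57 + (23−24.72)²/24.72 + (22−22.29)²/22.29 + (6−7.43)²/7.43 + (26−24.28)²/24.28 = 0.7968
df = 2
p-value (upper-tail) = 0.67140
At α=0.05: p ≥ α → fail to reject H₀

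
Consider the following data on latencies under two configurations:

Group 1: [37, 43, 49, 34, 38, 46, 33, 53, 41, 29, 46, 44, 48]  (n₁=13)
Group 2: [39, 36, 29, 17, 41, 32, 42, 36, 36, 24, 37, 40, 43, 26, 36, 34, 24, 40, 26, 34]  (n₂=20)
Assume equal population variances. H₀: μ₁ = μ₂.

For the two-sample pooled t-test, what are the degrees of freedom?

degrees of freedom = 31

df = n₁ + n₂ − 2 = 13 + 20 − 2 = 31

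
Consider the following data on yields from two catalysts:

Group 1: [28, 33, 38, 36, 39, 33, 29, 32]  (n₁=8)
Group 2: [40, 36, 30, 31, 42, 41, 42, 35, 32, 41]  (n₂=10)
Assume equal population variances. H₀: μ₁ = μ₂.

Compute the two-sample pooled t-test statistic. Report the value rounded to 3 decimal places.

test statistic = -1.660

x̄₁=33.500, s₁=3.964, n₁=8
x̄₂=37.000, s₂=4.784, n₂=10
s_p² = [7·3.964² + 9·4.784²]/16 = 19.7500
SE = √(s_p²·(1/8+1/10)) = 2.1080
t = (33.500−37.000)/2.1080 = -1.6603
df = 16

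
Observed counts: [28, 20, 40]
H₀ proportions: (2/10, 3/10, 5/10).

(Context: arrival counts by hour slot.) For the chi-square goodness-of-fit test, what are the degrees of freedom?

degrees of freedom = 2

df = k − 1 = 3 − 1 = 2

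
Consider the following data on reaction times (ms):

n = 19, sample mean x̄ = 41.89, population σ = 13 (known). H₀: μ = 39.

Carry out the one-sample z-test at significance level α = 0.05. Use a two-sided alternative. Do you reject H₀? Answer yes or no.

reject H₀: no

SE = σ/√n = 13/√19 = 2.9824
z = (x̄−μ₀)/SE = (41.89−39)/2.9824 = 0.9690
p-value (two-sided) = 0.33254
At α=0.05: p ≥ α → fail to reject H₀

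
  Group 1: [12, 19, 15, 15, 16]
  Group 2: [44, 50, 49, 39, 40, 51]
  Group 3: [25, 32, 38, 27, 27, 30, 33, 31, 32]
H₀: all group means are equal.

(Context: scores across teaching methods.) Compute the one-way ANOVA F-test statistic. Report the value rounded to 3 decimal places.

Group means [15.40, 45.50, 30.56], grand mean 31.250
SSB = Σnᵢ(x̄ᵢ−x̄)² = 2478.828; SSW = ΣΣ(x−x̄ᵢ)² = 284.922
MSB = 2478.828/2 = 1239.4139; MSW = 284.922/17 = 16.7601
F = MSB/MSW = 73.9501
df = (2, 17)

test statistic = 73.950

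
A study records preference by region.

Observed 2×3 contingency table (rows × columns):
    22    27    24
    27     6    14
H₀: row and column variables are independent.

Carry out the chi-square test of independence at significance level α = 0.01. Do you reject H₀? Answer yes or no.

reject H₀: yes

Row totals [73, 47], col totals [49, 33, 38], n=120
χ² = (22−29.81)²/29.81 + (27−20.07)²/20.07 + (24−23.12)²/23.12 + (27−19.19)²/19.19 + (6−12.93)²/12.93 + (14−14.88)²/14.88 = 11.4076
df = 2
p-value (upper-tail) = 0.00333
At α=0.01: p < α → reject H₀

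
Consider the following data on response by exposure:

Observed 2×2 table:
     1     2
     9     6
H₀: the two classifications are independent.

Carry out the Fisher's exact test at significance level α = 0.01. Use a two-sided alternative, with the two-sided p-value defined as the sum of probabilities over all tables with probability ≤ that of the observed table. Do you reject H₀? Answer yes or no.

Margins: r₁=3, r₂=15, c₁=10, c₂=8, n=18
p_obs = C(3,1)·C(15,9)/C(18,10); sum pmf over tables with pmf ≤ p_obs
p-value (two-sided) = 0.55882
At α=0.01: p ≥ α → fail to reject H₀

reject H₀: no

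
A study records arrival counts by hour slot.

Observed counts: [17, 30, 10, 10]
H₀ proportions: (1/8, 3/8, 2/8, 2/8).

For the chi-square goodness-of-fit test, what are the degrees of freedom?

degrees of freedom = 3

df = k − 1 = 4 − 1 = 3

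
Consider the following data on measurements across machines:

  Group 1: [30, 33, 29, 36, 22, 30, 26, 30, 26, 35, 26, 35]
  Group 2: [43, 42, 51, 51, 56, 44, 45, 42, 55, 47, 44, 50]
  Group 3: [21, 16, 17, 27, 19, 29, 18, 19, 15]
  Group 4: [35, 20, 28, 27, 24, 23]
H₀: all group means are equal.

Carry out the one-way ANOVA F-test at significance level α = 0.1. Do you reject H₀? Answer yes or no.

reject H₀: yes

Group means [29.83, 47.50, 20.11, 26.17], grand mean 32.462
SSB = Σnᵢ(x̄ᵢ−x̄)² = 4407.303; SSW = ΣΣ(x−x̄ᵢ)² = 800.389
MSB = 4407.303/3 = 1469.1011; MSW = 800.389/35 = 22.8683
F = MSB/MSW = 64.2419
df = (3, 35)
p-value (upper-tail) = 0.00000
At α=0.1: p < α → reject H₀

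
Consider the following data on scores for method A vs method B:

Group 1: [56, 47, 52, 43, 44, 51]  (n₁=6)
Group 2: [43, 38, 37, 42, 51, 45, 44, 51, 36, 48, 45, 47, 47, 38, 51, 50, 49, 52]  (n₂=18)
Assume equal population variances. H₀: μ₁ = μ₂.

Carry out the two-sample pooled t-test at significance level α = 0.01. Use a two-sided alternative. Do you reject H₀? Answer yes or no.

x̄₁=48.833, s₁=5.037, n₁=6
x̄₂=45.222, s₂=5.264, n₂=18
s_p² = [5·5.037² + 17·5.264²]/22 = 27.1793
SE = √(s_p²·(1/6+1/18)) = 2.4576
t = (48.833−45.222)/2.4576 = 1.4694
df = 22
p-value (two-sided) = 0.15589
At α=0.01: p ≥ α → fail to reject H₀

reject H₀: no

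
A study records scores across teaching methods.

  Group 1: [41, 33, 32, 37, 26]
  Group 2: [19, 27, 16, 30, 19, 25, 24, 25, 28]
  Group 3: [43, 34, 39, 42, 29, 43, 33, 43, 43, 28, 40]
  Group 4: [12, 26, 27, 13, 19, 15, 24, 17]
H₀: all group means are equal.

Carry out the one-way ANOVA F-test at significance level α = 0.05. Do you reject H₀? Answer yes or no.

reject H₀: yes

Group means [33.80, 23.67, 37.91, 19.12], grand mean 28.848
SSB = Σnᵢ(x̄ᵢ−x̄)² = 2023.658; SSW = ΣΣ(x−x̄ᵢ)² = 888.584
MSB = 2023.658/3 = 674.5528; MSW = 888.584/29 = 30.6408
F = MSB/MSW = 22.0148
df = (3, 29)
p-value (upper-tail) = 0.00000
At α=0.05: p < α → reject H₀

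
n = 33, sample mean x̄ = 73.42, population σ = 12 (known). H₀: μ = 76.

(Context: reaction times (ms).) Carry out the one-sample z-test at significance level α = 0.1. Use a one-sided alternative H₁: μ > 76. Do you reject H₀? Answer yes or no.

reject H₀: no

SE = σ/√n = 12/√33 = 2.0889
z = (x̄−μ₀)/SE = (73.42−76)/2.0889 = -1.2351
p-value (one-sided, H₁ greater) = 0.89160
At α=0.1: p ≥ α → fail to reject H₀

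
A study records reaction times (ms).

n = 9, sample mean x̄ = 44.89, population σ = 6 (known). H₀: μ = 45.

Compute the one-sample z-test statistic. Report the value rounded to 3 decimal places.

SE = σ/√n = 6/√9 = 2.0000
z = (x̄−μ₀)/SE = (44.89−45)/2.0000 = -0.0550

test statistic = -0.055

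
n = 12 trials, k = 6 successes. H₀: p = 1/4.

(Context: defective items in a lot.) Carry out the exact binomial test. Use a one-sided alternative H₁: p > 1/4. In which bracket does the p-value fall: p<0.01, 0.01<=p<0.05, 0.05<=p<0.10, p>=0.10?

Exact binomial: n=12, k=6, p₀=1/4=0.2500
P(X≥6) from Σ C(n,i)·p₀^i·(1−p₀)^(n−i)
p-value (one-sided, H₁ greater) = 0.05440
→ bracket: 0.05<=p<0.10

p-value bracket: 0.05<=p<0.10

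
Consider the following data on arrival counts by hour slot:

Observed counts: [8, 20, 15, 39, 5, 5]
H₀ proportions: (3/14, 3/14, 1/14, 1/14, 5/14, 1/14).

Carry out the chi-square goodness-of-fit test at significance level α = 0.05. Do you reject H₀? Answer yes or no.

reject H₀: yes

n = 92; E_i = n·p_i = [19.71, 19.71, 6.57, 6.57, 32.86, 6.57]
χ² = (8−19.71)²/19.71 + (20−19.71)²/19.71 + (15−6.57)²/6.57 + (39−6.57)²/6.57 + (5−32.86)²/32.86 + (5−6.57)²/6.57 = 201.7971
df = 5
p-value (upper-tail) = 0.00000
At α=0.05: p < α → reject H₀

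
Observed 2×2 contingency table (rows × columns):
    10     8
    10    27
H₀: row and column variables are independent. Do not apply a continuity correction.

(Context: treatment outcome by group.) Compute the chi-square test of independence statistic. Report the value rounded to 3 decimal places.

Row totals [18, 37], col totals [20, 35], n=55
χ² = (10−6.55)²/6.55 + (8−11.45)²/11.45 + (10−13.45)²/13.45 + (27−23.55)²/23.55 = 4.2589
df = 1

test statistic = 4.259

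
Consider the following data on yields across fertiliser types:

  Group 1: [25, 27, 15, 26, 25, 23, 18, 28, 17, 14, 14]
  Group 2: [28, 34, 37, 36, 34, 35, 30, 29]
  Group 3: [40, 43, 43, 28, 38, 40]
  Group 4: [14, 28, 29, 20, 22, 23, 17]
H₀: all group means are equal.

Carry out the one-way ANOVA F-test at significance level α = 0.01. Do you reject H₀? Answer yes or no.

Group means [21.09, 32.88, 38.67, 21.86], grand mean 27.500
SSB = Σnᵢ(x̄ᵢ−x̄)² = 1654.025; SSW = ΣΣ(x−x̄ᵢ)² = 719.975
MSB = 1654.025/3 = 551.3418; MSW = 719.975/28 = 25.7134
F = MSB/MSW = 21.4418
df = (3, 28)
p-value (upper-tail) = 0.00000
At α=0.01: p < α → reject H₀

reject H₀: yes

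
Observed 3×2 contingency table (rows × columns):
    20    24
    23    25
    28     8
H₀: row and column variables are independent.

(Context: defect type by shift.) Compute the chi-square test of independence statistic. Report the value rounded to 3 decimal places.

test statistic = 10.148

Row totals [44, 48, 36], col totals [71, 57], n=128
χ² = (20−24.41)²/24.41 + (24−19.59)²/19.59 + (23−26.62)²/26.62 + (25−21.38)²/21.38 + (28−19.97)²/19.97 + (8−16.03)²/16.03 = 10.1482
df = 2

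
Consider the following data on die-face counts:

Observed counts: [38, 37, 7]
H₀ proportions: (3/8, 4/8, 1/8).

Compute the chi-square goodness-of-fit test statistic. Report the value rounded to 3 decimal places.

n = 82; E_i = n·p_i = [30.75, 41.00, 10.25]
χ² = (38−30.75)²/30.75 + (37−41.00)²/41.00 + (7−10.25)²/10.25 = 3.1301
df = 2

test statistic = 3.130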